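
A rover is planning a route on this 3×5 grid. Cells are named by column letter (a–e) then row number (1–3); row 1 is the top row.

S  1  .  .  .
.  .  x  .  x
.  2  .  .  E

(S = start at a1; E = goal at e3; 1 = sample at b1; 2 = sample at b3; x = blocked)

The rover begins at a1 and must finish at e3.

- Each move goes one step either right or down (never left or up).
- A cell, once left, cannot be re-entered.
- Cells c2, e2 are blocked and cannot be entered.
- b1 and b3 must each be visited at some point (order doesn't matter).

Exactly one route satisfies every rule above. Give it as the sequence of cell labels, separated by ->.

Moves only go right or down, so the column and row indices never decrease.
Route from a1: right 1 to b1, down 2 to b3, right 3 to e3 — 6 moves in all.
Check: all required cells visited.

a1 -> b1 -> b2 -> b3 -> c3 -> d3 -> e3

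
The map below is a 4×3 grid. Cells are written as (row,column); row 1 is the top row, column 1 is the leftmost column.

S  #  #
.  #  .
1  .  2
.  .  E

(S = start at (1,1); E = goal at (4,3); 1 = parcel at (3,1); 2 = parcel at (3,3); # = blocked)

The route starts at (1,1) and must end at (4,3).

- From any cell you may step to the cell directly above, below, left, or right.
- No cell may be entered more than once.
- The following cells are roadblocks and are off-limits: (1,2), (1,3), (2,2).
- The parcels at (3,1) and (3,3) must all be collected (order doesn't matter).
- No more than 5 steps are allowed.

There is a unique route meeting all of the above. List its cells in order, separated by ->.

(1,1) -> (2,1) -> (3,1) -> (3,2) -> (3,3) -> (4,3)

The budget equals the shortest possible length, so every move has to be on a shortest route through the required cells.
Route from (1,1): down 2 to (3,1), right 2 to (3,3), down 1 to (4,3) — 5 moves in all.
Check: all required cells visited; 5 ≤ 5 moves.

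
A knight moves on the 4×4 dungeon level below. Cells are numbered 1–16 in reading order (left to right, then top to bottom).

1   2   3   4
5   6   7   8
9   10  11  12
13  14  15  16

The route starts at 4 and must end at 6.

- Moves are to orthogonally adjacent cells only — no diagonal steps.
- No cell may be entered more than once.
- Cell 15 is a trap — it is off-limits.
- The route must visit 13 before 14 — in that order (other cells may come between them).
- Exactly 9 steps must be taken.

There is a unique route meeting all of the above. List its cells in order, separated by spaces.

The waypoints must appear in the order 13, 14, with no cell reused.
Route from 4: 3× left (reaching 1), 3× down (reaching 13), right to 14, 2× up (reaching 6) — 9 moves in all.
Check: order respected (13 at step 6, 14 at step 7); 9 moves as required.

4 3 2 1 5 9 13 14 10 6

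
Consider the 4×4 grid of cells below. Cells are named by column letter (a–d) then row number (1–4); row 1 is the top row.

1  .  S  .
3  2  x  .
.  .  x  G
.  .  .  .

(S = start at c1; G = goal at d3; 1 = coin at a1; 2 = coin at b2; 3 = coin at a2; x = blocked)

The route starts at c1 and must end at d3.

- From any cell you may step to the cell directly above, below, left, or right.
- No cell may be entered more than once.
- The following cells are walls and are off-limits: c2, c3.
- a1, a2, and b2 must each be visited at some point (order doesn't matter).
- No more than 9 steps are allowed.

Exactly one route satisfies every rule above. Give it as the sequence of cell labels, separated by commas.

The 9-move cap with required stops at a1, a2, b2 leaves no slack for detours.
Route from c1: 2× left (reaching a1), down to a2, right to b2, 2× down (reaching b4), 2× right (reaching d4), up to d3 — 9 moves in all.
Check: all required cells visited; 9 ≤ 9 moves.

c1, b1, a1, a2, b2, b3, b4, c4, d4, d3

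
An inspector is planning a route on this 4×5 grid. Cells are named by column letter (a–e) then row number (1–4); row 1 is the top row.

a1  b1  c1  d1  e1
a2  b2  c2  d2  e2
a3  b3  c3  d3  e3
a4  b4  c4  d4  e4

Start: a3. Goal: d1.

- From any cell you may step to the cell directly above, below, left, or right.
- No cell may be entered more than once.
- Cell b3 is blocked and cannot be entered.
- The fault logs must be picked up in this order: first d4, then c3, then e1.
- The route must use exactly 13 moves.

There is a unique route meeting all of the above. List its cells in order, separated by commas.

The waypoints must appear in the order d4, c3, e1, with no cell reused.
Route from a3: down to a4, 4× right (reaching e4), up to e3, 2× left (reaching c3), up to c2, 2× right (reaching e2), up to e1, left to d1 — 13 moves in all.
Check: order respected (d4 at step 4, c3 at step 8, e1 at step 12); 13 moves as required.

a3, a4, b4, c4, d4, e4, e3, d3, c3, c2, d2, e2, e1, d1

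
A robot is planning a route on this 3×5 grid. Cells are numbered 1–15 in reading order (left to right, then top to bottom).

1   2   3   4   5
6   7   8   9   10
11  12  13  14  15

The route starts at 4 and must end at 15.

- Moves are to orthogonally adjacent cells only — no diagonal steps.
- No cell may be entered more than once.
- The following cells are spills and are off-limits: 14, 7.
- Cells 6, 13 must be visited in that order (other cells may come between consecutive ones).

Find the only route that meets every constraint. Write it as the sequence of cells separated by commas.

The waypoints must appear in the order 6, 13, with no cell reused.
Route from 4: left 3 to 1, down 2 to 11, right 2 to 13, up 1 to 8, right 2 to 10, down 1 to 15 — 11 moves in all.
Check: order respected (6 at step 4, 13 at step 7).

4, 3, 2, 1, 6, 11, 12, 13, 8, 9, 10, 15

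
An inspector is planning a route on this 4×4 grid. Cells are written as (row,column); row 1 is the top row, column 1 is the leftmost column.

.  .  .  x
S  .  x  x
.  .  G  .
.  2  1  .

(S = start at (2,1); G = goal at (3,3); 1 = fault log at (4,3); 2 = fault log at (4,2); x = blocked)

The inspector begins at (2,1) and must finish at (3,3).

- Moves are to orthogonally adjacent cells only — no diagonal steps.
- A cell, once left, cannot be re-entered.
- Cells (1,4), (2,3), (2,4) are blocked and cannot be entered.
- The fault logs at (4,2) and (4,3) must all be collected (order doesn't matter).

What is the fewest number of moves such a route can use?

Any route passes through (4,2) and (4,3) in some order between (2,1) and (3,3). Summing Manhattan distances along each leg and taking the cheapest ordering ((2,1) → (4,2) → (4,3) → (3,3)) gives a lower bound of 3 + 1 + 1 = 5 moves.
A route of 5 moves achieves this: (2,1) → (3,1) → (4,1) → (4,2) → (4,3) → (3,3).
Since 5 matches the lower bound, it is optimal.

5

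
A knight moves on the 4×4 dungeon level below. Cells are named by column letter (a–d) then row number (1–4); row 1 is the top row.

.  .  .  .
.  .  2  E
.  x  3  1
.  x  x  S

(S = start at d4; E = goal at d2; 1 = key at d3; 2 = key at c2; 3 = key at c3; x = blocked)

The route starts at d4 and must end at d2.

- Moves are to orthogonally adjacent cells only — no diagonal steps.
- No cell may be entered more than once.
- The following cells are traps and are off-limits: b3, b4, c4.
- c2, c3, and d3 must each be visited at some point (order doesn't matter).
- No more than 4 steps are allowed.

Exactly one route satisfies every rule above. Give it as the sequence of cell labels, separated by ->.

The budget equals the shortest possible length, so every move has to be on a shortest route through the required cells.
Route from d4: up 1 to d3, left 1 to c3, up 1 to c2, right 1 to d2 — 4 moves in all.
Check: all required cells visited; 4 ≤ 4 moves.

d4 -> d3 -> c3 -> c2 -> d2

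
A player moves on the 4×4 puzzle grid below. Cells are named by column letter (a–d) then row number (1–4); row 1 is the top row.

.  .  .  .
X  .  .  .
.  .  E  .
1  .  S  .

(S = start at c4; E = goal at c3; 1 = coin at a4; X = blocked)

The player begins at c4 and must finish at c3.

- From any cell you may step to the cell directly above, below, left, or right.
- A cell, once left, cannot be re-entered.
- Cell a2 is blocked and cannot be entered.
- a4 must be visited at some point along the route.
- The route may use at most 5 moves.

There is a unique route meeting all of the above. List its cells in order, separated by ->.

c4 -> b4 -> a4 -> a3 -> b3 -> c3

The budget equals the shortest possible length, so every move has to be on a shortest route through the required cells.
Route from c4: 2× left (reaching a4), up to a3, 2× right (reaching c3) — 5 moves in all.
Check: all required cells visited; 5 ≤ 5 moves.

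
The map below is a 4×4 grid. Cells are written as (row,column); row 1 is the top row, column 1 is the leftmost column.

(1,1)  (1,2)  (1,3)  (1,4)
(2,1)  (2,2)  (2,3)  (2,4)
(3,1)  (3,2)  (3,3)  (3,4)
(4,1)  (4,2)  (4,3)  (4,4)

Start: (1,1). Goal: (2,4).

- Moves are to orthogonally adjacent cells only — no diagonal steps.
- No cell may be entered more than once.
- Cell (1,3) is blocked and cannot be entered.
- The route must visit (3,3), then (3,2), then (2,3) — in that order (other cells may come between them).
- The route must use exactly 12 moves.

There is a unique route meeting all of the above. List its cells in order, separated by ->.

(1,1) -> (2,1) -> (3,1) -> (4,1) -> (4,2) -> (4,3) -> (4,4) -> (3,4) -> (3,3) -> (3,2) -> (2,2) -> (2,3) -> (2,4)

The waypoints must appear in the order (3,3), (3,2), (2,3), with no cell reused.
Route from (1,1): 3× down (reaching (4,1)), 3× right (reaching (4,4)), up to (3,4), 2× left (reaching (3,2)), up to (2,2), 2× right (reaching (2,4)) — 12 moves in all.
Check: order respected ((3,3) at step 8, (3,2) at step 9, (2,3) at step 11); 12 moves as required.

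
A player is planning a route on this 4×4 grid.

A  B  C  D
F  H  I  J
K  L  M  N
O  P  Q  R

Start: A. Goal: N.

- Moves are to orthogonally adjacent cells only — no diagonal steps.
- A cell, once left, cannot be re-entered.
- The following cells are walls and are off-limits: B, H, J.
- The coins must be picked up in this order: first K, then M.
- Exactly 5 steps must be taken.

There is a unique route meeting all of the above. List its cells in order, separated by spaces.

A F K L M N

The waypoints must appear in the order K, M, with no cell reused.
Route from A: 2× down (reaching K), 3× right (reaching N) — 5 moves in all.
Check: order respected (K at step 2, M at step 4); 5 moves as required.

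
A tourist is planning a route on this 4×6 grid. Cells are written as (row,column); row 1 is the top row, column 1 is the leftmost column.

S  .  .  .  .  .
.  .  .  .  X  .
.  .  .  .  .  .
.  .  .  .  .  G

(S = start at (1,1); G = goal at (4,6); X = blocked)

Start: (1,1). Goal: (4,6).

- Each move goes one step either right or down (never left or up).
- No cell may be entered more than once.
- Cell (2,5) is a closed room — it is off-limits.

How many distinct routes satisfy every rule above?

41

A right/down-only route from (1,1) to (4,6) makes exactly 3 down-moves and 5 right-moves in some order.
With no other constraints that would be C(8,3) = 56 routes.
Subtract routes through each blocked cell (inclusion–exclusion for overlaps): − through (2,5): 15 → 41.
That gives 41 routes.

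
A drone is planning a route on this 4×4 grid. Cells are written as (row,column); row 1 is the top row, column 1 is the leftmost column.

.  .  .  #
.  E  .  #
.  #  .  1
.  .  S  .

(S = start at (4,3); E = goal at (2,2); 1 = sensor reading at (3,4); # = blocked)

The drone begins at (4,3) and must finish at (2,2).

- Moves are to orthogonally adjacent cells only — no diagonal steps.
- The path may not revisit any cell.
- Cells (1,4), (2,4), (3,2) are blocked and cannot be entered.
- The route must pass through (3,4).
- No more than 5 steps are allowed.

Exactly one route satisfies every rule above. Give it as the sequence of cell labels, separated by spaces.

The budget equals the shortest possible length, so every move has to be on a shortest route through the required cells.
Route from (4,3): right 1 to (4,4), up 1 to (3,4), left 1 to (3,3), up 1 to (2,3), left 1 to (2,2) — 5 moves in all.
Check: all required cells visited; 5 ≤ 5 moves.

(4,3) (4,4) (3,4) (3,3) (2,3) (2,2)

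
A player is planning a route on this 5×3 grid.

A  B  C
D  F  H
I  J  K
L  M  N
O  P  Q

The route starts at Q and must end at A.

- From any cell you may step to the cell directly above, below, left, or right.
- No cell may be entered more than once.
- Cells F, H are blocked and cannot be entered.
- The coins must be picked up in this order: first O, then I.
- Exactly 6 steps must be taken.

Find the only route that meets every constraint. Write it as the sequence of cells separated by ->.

Q -> P -> O -> L -> I -> D -> A

The waypoints must appear in the order O, I, with no cell reused.
Route from Q: 2× left (reaching O), 4× up (reaching A) — 6 moves in all.
Check: order respected (O at step 2, I at step 4); 6 moves as required.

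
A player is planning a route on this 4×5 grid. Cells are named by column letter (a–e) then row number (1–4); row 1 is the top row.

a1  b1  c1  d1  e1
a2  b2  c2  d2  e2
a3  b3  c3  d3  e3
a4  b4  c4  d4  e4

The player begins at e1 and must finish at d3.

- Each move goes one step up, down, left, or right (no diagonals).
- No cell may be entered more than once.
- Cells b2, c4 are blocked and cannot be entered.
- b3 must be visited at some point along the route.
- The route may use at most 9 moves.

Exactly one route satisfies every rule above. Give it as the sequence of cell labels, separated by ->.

e1 -> d1 -> c1 -> b1 -> a1 -> a2 -> a3 -> b3 -> c3 -> d3

The 9-move cap with required stops at b3 leaves no slack for detours.
Route from e1: 4× left (reaching a1), 2× down (reaching a3), 3× right (reaching d3) — 9 moves in all.
Check: all required cells visited; 9 ≤ 9 moves.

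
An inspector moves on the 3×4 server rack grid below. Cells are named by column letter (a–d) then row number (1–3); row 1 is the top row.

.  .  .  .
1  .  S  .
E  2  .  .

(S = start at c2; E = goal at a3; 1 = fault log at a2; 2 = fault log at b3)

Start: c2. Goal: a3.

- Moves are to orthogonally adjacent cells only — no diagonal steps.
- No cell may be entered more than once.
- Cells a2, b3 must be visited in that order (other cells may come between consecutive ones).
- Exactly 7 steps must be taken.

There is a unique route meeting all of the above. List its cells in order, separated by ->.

The waypoints must appear in the order a2, b3, with no cell reused.
Route from c2: up to c1, 2× left (reaching a1), down to a2, right to b2, down to b3, left to a3 — 7 moves in all.
Check: order respected (1 at step 4, 2 at step 6); 7 moves as required.

c2 -> c1 -> b1 -> a1 -> a2 -> b2 -> b3 -> a3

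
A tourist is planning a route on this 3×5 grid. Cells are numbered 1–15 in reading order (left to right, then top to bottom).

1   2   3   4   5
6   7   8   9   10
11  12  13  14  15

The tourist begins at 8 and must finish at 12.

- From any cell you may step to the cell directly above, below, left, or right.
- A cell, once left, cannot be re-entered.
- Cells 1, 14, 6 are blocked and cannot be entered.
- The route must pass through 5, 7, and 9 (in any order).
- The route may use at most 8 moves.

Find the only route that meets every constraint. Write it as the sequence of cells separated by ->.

8 -> 9 -> 10 -> 5 -> 4 -> 3 -> 2 -> 7 -> 12

The budget equals the shortest possible length, so every move has to be on a shortest route through the required cells.
Route from 8: 2× right (reaching 10), up to 5, 3× left (reaching 2), 2× down (reaching 12) — 8 moves in all.
Check: all required cells visited; 8 ≤ 8 moves.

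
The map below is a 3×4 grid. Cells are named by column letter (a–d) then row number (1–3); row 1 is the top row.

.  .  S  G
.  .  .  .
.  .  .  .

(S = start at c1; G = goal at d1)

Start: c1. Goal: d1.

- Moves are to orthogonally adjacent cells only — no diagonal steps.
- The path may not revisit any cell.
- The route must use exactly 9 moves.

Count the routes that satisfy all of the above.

Need simple routes of exactly 9 moves from c1 to d1 (Manhattan distance 1, so 4 moves are spent on a detour and 4 undoing it).
Branch systematically from the start, pruning whenever the remaining move budget drops below the Manhattan distance to d1 or differs from it in parity. Grouping the completions by first move — via c2: 1; via b1: 8 (no valid completion starts via d1) — and summing: 1 + 8 = 9.
That gives 9 routes.

9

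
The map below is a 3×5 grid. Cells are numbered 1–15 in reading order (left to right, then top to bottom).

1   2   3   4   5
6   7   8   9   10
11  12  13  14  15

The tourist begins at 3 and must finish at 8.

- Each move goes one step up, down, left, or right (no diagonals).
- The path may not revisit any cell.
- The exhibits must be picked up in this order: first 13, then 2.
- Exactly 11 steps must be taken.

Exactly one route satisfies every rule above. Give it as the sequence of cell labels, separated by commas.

3, 4, 9, 14, 13, 12, 11, 6, 1, 2, 7, 8

The waypoints must appear in the order 13, 2, with no cell reused.
Route from 3: right to 4, 2× down (reaching 14), 3× left (reaching 11), 2× up (reaching 1), right to 2, down to 7, right to 8 — 11 moves in all.
Check: order respected (13 at step 4, 2 at step 9); 11 moves as required.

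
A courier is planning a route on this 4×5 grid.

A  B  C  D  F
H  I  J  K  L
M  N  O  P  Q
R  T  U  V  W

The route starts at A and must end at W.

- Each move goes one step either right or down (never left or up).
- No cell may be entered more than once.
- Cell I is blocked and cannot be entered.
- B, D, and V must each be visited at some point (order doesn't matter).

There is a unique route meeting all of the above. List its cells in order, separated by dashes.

A - B - C - D - K - P - V - W

Moves only go right or down, so the column and row indices never decrease.
Route from A: right 3 to D, down 3 to V, right 1 to W — 7 moves in all.
Check: all required cells visited.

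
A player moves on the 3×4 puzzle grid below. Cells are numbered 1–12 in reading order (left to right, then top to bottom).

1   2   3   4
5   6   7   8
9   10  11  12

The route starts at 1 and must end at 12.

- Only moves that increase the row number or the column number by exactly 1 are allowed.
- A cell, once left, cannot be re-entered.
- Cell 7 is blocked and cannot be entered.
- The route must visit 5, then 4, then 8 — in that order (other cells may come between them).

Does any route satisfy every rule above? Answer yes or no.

4 lies above 5, so going from 5 to 4 would need an upward move — but moves only go right/down, so 5 cannot be visited before 4.

no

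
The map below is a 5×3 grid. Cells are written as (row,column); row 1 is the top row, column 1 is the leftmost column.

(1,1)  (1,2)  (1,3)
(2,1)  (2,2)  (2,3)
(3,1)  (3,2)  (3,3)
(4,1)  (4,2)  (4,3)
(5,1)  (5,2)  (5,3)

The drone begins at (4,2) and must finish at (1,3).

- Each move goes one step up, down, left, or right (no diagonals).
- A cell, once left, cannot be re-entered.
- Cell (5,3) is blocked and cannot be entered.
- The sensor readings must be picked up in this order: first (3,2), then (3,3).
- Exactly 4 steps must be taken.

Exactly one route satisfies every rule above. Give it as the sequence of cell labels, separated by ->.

The waypoints must appear in the order (3,2), (3,3), with no cell reused.
Route from (4,2): up to (3,2), right to (3,3), 2× up (reaching (1,3)) — 4 moves in all.
Check: order respected ((3,2) at step 1, (3,3) at step 2); 4 moves as required.

(4,2) -> (3,2) -> (3,3) -> (2,3) -> (1,3)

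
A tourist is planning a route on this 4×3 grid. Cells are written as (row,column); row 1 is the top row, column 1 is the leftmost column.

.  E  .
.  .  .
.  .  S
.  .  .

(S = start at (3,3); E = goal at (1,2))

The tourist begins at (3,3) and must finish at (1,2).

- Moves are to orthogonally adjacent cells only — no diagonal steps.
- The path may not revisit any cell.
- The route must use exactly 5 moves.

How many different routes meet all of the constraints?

Need simple routes of exactly 5 moves from (3,3) to (1,2) (Manhattan distance 3, so 1 moves are spent on a detour and 1 undoing it).
Enumerating: (3,3) (2,3) (2,2) (2,1) (1,1) (1,2) | (3,3) (4,3) (4,2) (3,2) (2,2) (1,2) | (3,3) (3,2) (2,2) (2,1) (1,1) (1,2) | (3,3) (3,2) (2,2) (2,3) (1,3) (1,2) | (3,3) (3,2) (3,1) (2,1) (1,1) (1,2) | (3,3) (3,2) (3,1) (2,1) (2,2) (1,2).
That gives 6 routes.

6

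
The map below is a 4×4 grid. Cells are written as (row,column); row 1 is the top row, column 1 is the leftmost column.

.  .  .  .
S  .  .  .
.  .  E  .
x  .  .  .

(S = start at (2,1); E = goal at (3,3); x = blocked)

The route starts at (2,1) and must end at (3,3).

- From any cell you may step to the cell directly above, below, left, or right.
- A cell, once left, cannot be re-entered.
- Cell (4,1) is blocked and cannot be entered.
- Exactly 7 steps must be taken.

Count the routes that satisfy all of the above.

15

Need simple routes of exactly 7 moves from (2,1) to (3,3) (Manhattan distance 3, so 2 moves are spent on a detour and 2 undoing it).
Branch systematically from the start, pruning whenever the remaining move budget drops below the Manhattan distance to (3,3) or differs from it in parity. Grouping the completions by first move — via (1,1): 6; via (3,1): 3; via (2,2): 6 — and summing: 6 + 3 + 6 = 15.
That gives 15 routes.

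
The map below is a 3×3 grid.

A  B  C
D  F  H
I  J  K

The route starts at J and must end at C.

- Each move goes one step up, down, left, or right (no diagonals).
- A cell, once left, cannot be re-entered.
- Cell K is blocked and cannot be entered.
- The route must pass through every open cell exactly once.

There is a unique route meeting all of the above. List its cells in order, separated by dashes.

Need to visit all 8 open cells exactly once, starting at J and ending at C.
Cell A has only two open neighbours (D and B), so the path must pass straight through it: one of those is the cell it's entered from and the other is where it exits.
Route from J: left 1 to I, up 2 to A, right 1 to B, down 1 to F, right 1 to H, up 1 to C — 7 moves in all.
Check: all 8 open cells covered.

J - I - D - A - B - F - H - C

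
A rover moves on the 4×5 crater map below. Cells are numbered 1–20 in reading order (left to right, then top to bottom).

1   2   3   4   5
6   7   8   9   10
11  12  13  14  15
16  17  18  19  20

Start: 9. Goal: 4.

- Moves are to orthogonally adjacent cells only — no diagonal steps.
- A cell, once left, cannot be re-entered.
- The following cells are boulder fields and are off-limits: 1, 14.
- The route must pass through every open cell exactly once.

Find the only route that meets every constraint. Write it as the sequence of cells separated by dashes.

Need to visit all 18 open cells exactly once, starting at 9 and ending at 4.
Cell 6 has only two open neighbours (11 and 7), so the path must pass straight through it: one of those is the cell it's entered from and the other is where it exits.
Route from 9: left to 8, up to 3, left to 2, down to 7, left to 6, 2× down (reaching 16), right to 17, up to 12, right to 13, down to 18, 2× right (reaching 20), 3× up (reaching 5), left to 4 — 17 moves in all.
Check: all 18 open cells covered.

9 - 8 - 3 - 2 - 7 - 6 - 11 - 16 - 17 - 12 - 13 - 18 - 19 - 20 - 15 - 10 - 5 - 4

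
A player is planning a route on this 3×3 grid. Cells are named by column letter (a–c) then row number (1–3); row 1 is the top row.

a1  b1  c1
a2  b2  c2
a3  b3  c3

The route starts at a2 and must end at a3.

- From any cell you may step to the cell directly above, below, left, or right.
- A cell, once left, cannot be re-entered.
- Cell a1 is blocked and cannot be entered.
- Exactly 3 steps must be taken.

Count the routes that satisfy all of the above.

Need simple routes of exactly 3 moves from a2 to a3 (Manhattan distance 1, so 1 moves are spent on a detour and 1 undoing it).
Enumerating: a2 b2 b3 a3.
That gives 1 route.

1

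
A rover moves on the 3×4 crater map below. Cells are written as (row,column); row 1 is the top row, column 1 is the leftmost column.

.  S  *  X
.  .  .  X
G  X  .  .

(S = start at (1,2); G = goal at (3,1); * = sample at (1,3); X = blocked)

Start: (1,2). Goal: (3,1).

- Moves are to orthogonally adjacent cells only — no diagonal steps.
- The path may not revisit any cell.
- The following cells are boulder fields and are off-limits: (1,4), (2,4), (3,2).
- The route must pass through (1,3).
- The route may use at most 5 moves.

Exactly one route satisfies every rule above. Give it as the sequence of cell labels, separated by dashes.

(1,2) - (1,3) - (2,3) - (2,2) - (2,1) - (3,1)

Any route must reach (1,3) and still end at (3,1) within 5 moves, so the order of the required stops is forced.
Route from (1,2): right 1 to (1,3), down 1 to (2,3), left 2 to (2,1), down 1 to (3,1) — 5 moves in all.
Check: all required cells visited; 5 ≤ 5 moves.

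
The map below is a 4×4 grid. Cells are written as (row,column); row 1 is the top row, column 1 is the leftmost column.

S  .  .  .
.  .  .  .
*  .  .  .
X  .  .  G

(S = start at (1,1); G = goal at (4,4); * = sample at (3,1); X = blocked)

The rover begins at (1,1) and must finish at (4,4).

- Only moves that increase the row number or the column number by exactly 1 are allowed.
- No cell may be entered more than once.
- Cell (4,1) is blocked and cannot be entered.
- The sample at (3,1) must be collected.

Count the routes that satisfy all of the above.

A right/down-only route from (1,1) to (4,4) makes exactly 3 down-moves and 3 right-moves in some order.
With no other constraints that would be C(6,3) = 20 routes.
Split at (3,1) and multiply the segment counts (each segment already excludes blocked cells): (1,1)→(3,1): 1; (3,1)→(4,4): 3; product = 3.
That gives 3 routes.

3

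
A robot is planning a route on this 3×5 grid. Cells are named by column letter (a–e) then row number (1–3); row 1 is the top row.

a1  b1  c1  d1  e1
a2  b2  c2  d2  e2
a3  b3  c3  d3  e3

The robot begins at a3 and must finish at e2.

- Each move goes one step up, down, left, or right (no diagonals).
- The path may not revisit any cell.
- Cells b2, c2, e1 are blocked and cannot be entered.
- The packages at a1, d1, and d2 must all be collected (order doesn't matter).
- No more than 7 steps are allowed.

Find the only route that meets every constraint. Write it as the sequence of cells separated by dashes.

Any route must reach a1, d1, and d2 and still end at e2 within 7 moves, so the order of the required stops is forced.
Route from a3: 2× up (reaching a1), 3× right (reaching d1), down to d2, right to e2 — 7 moves in all.
Check: all required cells visited; 7 ≤ 7 moves.

a3 - a2 - a1 - b1 - c1 - d1 - d2 - e2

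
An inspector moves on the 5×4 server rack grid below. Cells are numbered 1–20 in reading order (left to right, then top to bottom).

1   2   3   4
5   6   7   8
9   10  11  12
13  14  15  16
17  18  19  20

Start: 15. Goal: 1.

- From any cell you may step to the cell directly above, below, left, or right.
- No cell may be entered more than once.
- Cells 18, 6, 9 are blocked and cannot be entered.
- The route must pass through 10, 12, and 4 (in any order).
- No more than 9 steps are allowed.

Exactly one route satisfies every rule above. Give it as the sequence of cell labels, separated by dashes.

15 - 14 - 10 - 11 - 12 - 8 - 4 - 3 - 2 - 1

Any route must reach 10, 12, and 4 and still end at 1 within 9 moves, so the order of the required stops is forced.
Route from 15: left to 14, up to 10, 2× right (reaching 12), 2× up (reaching 4), 3× left (reaching 1) — 9 moves in all.
Check: all required cells visited; 9 ≤ 9 moves.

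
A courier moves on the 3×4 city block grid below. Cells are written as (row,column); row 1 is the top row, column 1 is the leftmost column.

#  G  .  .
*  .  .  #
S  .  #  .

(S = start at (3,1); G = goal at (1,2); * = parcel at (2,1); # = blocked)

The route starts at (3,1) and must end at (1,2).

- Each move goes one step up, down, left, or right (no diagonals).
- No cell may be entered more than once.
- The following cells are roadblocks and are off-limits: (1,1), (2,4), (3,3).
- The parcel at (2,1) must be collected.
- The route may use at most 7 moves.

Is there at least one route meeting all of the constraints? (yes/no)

One route that works: (3,1) → (2,1) → (2,2) → (1,2).

yes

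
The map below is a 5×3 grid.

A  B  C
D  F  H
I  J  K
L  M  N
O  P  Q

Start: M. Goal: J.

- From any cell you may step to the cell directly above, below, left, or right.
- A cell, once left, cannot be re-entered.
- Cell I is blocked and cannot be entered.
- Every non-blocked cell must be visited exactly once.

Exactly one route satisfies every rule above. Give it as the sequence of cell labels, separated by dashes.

Need to visit all 14 open cells exactly once, starting at M and ending at J.
Cell A has only two open neighbours (D and B), so the path must pass straight through it: one of those is the cell it's entered from and the other is where it exits.
Route from M: left 1 to L, down 1 to O, right 2 to Q, up 4 to C, left 2 to A, down 1 to D, right 1 to F, down 1 to J — 13 moves in all.
Check: all 14 open cells covered.

M - L - O - P - Q - N - K - H - C - B - A - D - F - J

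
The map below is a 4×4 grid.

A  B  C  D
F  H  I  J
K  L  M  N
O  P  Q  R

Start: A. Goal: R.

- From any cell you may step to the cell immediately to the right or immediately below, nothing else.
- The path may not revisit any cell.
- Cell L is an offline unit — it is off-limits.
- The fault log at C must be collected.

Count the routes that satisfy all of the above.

A right/down-only route from A to R makes exactly 3 down-moves and 3 right-moves in some order.
With no other constraints that would be C(6,3) = 20 routes.
Split at C and multiply the segment counts (each segment already excludes blocked cells): A→C: 1; C→R: 4; product = 4.
That gives 4 routes.

4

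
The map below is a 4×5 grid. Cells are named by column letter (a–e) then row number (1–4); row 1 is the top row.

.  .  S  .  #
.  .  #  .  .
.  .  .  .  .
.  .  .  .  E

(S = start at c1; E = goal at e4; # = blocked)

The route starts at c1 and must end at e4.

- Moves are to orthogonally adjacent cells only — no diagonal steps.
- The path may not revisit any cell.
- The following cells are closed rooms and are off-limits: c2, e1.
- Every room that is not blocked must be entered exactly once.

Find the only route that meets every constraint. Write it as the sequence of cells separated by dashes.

Need to visit all 18 open cells exactly once, starting at c1 and ending at e4.
Cell e2 has only two open neighbours (e3 and d2), so the path must pass straight through it: one of those is the cell it's entered from and the other is where it exits.
Route from c1: right 1 to d1, down 1 to d2, right 1 to e2, down 1 to e3, left 3 to b3, up 2 to b1, left 1 to a1, down 3 to a4, right 4 to e4 — 17 moves in all.
Check: all 18 open cells covered.

c1 - d1 - d2 - e2 - e3 - d3 - c3 - b3 - b2 - b1 - a1 - a2 - a3 - a4 - b4 - c4 - d4 - e4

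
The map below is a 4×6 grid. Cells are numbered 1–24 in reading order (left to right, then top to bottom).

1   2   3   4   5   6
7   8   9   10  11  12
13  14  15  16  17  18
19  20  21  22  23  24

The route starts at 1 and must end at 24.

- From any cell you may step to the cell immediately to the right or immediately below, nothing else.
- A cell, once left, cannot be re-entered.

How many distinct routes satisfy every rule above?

A right/down-only route from 1 to 24 makes exactly 3 down-moves and 5 right-moves in some order.
With no other constraints that would be C(8,3) = 56 routes.
That gives 56 routes.

56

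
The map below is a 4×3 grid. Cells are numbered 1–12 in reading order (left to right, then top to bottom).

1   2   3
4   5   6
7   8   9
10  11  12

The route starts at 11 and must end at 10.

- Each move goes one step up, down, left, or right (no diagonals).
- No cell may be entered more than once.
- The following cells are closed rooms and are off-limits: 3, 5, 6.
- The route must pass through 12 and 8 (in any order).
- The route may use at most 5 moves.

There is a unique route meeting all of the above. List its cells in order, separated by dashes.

The budget equals the shortest possible length, so every move has to be on a shortest route through the required cells.
Route from 11: right to 12, up to 9, 2× left (reaching 7), down to 10 — 5 moves in all.
Check: all required cells visited; 5 ≤ 5 moves.

11 - 12 - 9 - 8 - 7 - 10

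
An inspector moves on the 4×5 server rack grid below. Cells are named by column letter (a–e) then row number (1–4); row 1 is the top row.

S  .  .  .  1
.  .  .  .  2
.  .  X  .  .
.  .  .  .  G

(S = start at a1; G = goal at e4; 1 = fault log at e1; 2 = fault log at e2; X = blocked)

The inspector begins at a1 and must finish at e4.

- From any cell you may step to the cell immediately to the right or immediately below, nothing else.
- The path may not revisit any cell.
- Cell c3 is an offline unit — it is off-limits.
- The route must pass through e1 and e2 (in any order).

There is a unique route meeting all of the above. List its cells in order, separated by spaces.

Moves only go right or down, so the column and row indices never decrease.
Route from a1: 4× right (reaching e1), 3× down (reaching e4) — 7 moves in all.
Check: all required cells visited.

a1 b1 c1 d1 e1 e2 e3 e4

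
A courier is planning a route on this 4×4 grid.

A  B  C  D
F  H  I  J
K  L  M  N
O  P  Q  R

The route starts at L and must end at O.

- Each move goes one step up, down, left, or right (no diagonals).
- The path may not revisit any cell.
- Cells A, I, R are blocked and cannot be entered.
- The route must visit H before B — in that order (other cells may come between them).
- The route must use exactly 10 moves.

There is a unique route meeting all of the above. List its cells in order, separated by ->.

The waypoints must appear in the order H, B, with no cell reused.
Route from L: up 2 to B, right 2 to D, down 2 to N, left 1 to M, down 1 to Q, left 2 to O — 10 moves in all.
Check: order respected (H at step 1, B at step 2); 10 moves as required.

L -> H -> B -> C -> D -> J -> N -> M -> Q -> P -> O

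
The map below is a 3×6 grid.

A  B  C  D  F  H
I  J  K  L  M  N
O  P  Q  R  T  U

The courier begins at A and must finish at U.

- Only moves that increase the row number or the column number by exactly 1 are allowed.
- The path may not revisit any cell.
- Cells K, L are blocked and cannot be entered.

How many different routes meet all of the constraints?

A right/down-only route from A to U makes exactly 2 down-moves and 5 right-moves in some order.
With no other constraints that would be C(7,2) = 21 routes.
Subtract routes through each blocked cell (inclusion–exclusion for overlaps): − through K: 12 − through L: 12 + through K&L: 9 → 6.
That gives 6 routes.

6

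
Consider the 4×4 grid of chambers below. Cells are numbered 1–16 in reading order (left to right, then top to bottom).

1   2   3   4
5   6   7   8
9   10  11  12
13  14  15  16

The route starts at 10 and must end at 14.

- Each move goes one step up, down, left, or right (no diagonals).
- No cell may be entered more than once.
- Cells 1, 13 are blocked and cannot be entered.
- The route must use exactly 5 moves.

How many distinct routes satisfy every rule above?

2

Need simple routes of exactly 5 moves from 10 to 14 (Manhattan distance 1, so 2 moves are spent on a detour and 2 undoing it).
Enumerating: 10 6 7 11 15 14 | 10 11 12 16 15 14.
That gives 2 routes.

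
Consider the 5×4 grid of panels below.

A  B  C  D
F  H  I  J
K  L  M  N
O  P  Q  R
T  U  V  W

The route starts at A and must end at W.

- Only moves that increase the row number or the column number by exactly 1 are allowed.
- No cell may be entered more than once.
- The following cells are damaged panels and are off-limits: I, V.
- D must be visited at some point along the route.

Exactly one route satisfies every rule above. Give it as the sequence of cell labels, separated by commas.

Moves only go right or down, so the column and row indices never decrease.
Route from A: 3× right (reaching D), 4× down (reaching W) — 7 moves in all.
Check: all required cells visited.

A, B, C, D, J, N, R, W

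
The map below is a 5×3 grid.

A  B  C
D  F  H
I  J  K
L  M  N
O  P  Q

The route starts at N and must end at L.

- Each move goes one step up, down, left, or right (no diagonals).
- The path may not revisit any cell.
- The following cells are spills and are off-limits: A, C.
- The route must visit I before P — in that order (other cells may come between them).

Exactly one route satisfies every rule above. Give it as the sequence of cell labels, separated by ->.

The waypoints must appear in the order I, P, with no cell reused.
Route from N: 2× up (reaching H), 2× left (reaching D), down to I, right to J, 2× down (reaching P), left to O, up to L — 10 moves in all.
Check: order respected (I at step 5, P at step 8).

N -> K -> H -> F -> D -> I -> J -> M -> P -> O -> L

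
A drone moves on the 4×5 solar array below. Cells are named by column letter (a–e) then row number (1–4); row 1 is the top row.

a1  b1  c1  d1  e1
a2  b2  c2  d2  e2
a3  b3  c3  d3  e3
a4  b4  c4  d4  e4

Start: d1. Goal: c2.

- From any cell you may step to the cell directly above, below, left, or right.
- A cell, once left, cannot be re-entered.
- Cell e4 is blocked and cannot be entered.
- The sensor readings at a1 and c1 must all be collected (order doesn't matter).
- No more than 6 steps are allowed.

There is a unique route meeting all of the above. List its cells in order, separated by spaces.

Any route must reach a1 and c1 and still end at c2 within 6 moves, so the order of the required stops is forced.
Route from d1: 3× left (reaching a1), down to a2, 2× right (reaching c2) — 6 moves in all.
Check: all required cells visited; 6 ≤ 6 moves.

d1 c1 b1 a1 a2 b2 c2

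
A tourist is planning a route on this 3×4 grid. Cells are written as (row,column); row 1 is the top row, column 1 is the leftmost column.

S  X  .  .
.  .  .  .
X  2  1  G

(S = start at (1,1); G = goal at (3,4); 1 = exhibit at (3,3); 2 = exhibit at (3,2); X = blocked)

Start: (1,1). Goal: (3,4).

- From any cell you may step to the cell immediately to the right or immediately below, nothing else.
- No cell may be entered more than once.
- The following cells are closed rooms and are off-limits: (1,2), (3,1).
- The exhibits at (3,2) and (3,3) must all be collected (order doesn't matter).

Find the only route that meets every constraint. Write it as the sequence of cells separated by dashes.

(1,1) - (2,1) - (2,2) - (3,2) - (3,3) - (3,4)

Moves only go right or down, so the column and row indices never decrease.
Route from (1,1): down 1 to (2,1), right 1 to (2,2), down 1 to (3,2), right 2 to (3,4) — 5 moves in all.
Check: all required cells visited.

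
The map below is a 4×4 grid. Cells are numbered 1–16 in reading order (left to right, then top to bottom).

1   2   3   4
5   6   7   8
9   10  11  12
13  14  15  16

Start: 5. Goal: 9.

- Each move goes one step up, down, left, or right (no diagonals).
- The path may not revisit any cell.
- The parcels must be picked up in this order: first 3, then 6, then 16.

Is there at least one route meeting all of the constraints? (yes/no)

One route that works: 5 → 1 → 2 → 3 → 7 → 6 → 10 → 11 → 12 → 16 → 15 → 14 → 13 → 9.

yes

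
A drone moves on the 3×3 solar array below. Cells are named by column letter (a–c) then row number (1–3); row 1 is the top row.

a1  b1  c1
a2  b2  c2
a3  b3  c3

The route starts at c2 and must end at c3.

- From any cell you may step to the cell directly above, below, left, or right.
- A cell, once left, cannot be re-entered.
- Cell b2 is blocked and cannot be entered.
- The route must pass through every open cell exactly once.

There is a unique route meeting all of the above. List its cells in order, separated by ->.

Need to visit all 8 open cells exactly once, starting at c2 and ending at c3.
Cell c1 has only two open neighbours (c2 and b1), so the path must pass straight through it: one of those is the cell it's entered from and the other is where it exits.
Route from c2: up 1 to c1, left 2 to a1, down 2 to a3, right 2 to c3 — 7 moves in all.
Check: all 8 open cells covered.

c2 -> c1 -> b1 -> a1 -> a2 -> a3 -> b3 -> c3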